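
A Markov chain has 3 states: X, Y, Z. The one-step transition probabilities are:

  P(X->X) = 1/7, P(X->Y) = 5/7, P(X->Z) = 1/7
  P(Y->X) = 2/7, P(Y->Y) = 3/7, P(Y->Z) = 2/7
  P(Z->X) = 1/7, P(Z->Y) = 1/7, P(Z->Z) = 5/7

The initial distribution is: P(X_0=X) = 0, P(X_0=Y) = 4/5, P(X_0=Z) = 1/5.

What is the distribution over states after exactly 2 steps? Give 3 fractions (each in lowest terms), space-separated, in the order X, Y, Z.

Propagating the distribution step by step (d_{t+1} = d_t * P):
d_0 = (X=0, Y=4/5, Z=1/5)
  d_1[X] = 0*1/7 + 4/5*2/7 + 1/5*1/7 = 9/35
  d_1[Y] = 0*5/7 + 4/5*3/7 + 1/5*1/7 = 13/35
  d_1[Z] = 0*1/7 + 4/5*2/7 + 1/5*5/7 = 13/35
d_1 = (X=9/35, Y=13/35, Z=13/35)
  d_2[X] = 9/35*1/7 + 13/35*2/7 + 13/35*1/7 = 48/245
  d_2[Y] = 9/35*5/7 + 13/35*3/7 + 13/35*1/7 = 97/245
  d_2[Z] = 9/35*1/7 + 13/35*2/7 + 13/35*5/7 = 20/49
d_2 = (X=48/245, Y=97/245, Z=20/49)

Answer: 48/245 97/245 20/49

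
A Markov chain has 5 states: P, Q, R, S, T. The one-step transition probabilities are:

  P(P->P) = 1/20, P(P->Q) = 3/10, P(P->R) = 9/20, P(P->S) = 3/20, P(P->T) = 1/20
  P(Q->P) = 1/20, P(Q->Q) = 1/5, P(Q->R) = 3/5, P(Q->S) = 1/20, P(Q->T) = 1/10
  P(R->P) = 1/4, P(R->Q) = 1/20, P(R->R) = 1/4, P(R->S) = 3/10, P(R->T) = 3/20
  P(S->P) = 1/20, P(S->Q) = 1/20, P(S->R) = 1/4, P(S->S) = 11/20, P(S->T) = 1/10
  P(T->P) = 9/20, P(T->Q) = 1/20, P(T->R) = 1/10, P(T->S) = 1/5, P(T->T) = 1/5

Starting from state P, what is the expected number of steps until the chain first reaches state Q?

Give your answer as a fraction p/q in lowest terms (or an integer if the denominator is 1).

Let h_i = expected steps to first reach Q from state i.
Boundary: h_Q = 0.
First-step equations for the other states:
  h_P = 1 + 1/20*h_P + 3/10*h_Q + 9/20*h_R + 3/20*h_S + 1/20*h_T
  h_R = 1 + 1/4*h_P + 1/20*h_Q + 1/4*h_R + 3/10*h_S + 3/20*h_T
  h_S = 1 + 1/20*h_P + 1/20*h_Q + 1/4*h_R + 11/20*h_S + 1/10*h_T
  h_T = 1 + 9/20*h_P + 1/20*h_Q + 1/10*h_R + 1/5*h_S + 1/5*h_T

Substituting h_Q = 0 and rearranging gives the linear system (I - Q) h = 1:
  [19/20, -9/20, -3/20, -1/20] . (h_P, h_R, h_S, h_T) = 1
  [-1/4, 3/4, -3/10, -3/20] . (h_P, h_R, h_S, h_T) = 1
  [-1/20, -1/4, 9/20, -1/10] . (h_P, h_R, h_S, h_T) = 1
  [-9/20, -1/10, -1/5, 4/5] . (h_P, h_R, h_S, h_T) = 1

Solving yields:
  h_P = 105460/12383
  h_R = 133760/12383
  h_S = 141760/12383
  h_T = 126960/12383

Starting state is P, so the expected hitting time is h_P = 105460/12383.

Answer: 105460/12383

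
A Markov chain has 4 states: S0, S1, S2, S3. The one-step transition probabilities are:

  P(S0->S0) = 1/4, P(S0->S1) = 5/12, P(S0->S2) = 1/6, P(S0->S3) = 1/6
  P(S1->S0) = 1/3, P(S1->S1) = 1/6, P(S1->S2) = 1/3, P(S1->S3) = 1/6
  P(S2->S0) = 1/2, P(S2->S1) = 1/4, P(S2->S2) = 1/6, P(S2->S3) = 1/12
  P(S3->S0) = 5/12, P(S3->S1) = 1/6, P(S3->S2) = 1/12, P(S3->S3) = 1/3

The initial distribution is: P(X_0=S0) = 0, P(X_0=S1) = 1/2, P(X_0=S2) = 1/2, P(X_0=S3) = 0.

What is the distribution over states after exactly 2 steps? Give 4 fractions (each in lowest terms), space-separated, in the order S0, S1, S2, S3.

Propagating the distribution step by step (d_{t+1} = d_t * P):
d_0 = (S0=0, S1=1/2, S2=1/2, S3=0)
  d_1[S0] = 0*1/4 + 1/2*1/3 + 1/2*1/2 + 0*5/12 = 5/12
  d_1[S1] = 0*5/12 + 1/2*1/6 + 1/2*1/4 + 0*1/6 = 5/24
  d_1[S2] = 0*1/6 + 1/2*1/3 + 1/2*1/6 + 0*1/12 = 1/4
  d_1[S3] = 0*1/6 + 1/2*1/6 + 1/2*1/12 + 0*1/3 = 1/8
d_1 = (S0=5/12, S1=5/24, S2=1/4, S3=1/8)
  d_2[S0] = 5/12*1/4 + 5/24*1/3 + 1/4*1/2 + 1/8*5/12 = 101/288
  d_2[S1] = 5/12*5/12 + 5/24*1/6 + 1/4*1/4 + 1/8*1/6 = 7/24
  d_2[S2] = 5/12*1/6 + 5/24*1/3 + 1/4*1/6 + 1/8*1/12 = 55/288
  d_2[S3] = 5/12*1/6 + 5/24*1/6 + 1/4*1/12 + 1/8*1/3 = 1/6
d_2 = (S0=101/288, S1=7/24, S2=55/288, S3=1/6)

Answer: 101/288 7/24 55/288 1/6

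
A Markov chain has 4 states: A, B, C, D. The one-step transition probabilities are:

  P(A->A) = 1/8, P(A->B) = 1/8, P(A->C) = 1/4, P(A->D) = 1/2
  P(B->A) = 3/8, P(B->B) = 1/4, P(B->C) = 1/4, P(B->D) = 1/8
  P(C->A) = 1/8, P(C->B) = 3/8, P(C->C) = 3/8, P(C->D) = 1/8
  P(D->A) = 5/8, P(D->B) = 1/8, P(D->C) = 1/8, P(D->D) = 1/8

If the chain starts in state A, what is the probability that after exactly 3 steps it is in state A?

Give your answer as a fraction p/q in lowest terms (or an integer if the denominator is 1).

Computing P^3 by repeated multiplication:
P^1 =
  A: [1/8, 1/8, 1/4, 1/2]
  B: [3/8, 1/4, 1/4, 1/8]
  C: [1/8, 3/8, 3/8, 1/8]
  D: [5/8, 1/8, 1/8, 1/8]
P^2 =
  A: [13/32, 13/64, 7/32, 11/64]
  B: [1/4, 7/32, 17/64, 17/64]
  C: [9/32, 17/64, 9/32, 11/64]
  D: [7/32, 11/64, 1/4, 23/64]
P^3 =
  A: [67/256, 105/512, 131/512, 71/256]
  B: [5/16, 7/32, 1/4, 7/32]
  C: [71/256, 117/512, 135/512, 59/256]
  D: [89/256, 107/512, 121/512, 53/256]

(P^3)[A -> A] = 67/256

Answer: 67/256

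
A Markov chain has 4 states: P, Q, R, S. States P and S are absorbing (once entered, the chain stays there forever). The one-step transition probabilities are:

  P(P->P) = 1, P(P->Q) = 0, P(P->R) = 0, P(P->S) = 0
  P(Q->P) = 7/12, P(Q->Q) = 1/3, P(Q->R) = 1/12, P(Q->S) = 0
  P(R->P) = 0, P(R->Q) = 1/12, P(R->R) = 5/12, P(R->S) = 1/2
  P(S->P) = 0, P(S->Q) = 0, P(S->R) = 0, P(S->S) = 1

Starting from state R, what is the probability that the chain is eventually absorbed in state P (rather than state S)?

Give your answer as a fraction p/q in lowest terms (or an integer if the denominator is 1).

Answer: 7/55

Derivation:
Let a_i = P(absorbed in P | start in state i).
Boundary conditions: a_P = 1, a_S = 0.
For each transient state i, a_i = sum_j P(i->j) * a_j:
  a_Q = 7/12*a_P + 1/3*a_Q + 1/12*a_R + 0*a_S
  a_R = 0*a_P + 1/12*a_Q + 5/12*a_R + 1/2*a_S

Substituting a_P = 1 and a_S = 0, rearrange to (I - Q) a = r where r[i] = P(i -> P):
  [2/3, -1/12] . (a_Q, a_R) = 7/12
  [-1/12, 7/12] . (a_Q, a_R) = 0

Solving yields:
  a_Q = 49/55
  a_R = 7/55

Starting state is R, so the absorption probability is a_R = 7/55.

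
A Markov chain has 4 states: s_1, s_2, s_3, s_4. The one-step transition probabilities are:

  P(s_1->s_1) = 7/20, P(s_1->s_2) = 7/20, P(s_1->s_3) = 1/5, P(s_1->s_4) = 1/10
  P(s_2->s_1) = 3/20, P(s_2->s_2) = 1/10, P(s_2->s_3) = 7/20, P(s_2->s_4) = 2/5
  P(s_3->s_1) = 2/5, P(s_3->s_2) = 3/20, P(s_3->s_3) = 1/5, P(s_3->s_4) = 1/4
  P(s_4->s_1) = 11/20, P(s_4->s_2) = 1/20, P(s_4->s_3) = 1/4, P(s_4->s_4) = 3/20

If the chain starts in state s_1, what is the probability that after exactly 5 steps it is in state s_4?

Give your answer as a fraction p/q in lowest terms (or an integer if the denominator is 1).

Answer: 40799/200000

Derivation:
Computing P^5 by repeated multiplication:
P^1 =
  s_1: [7/20, 7/20, 1/5, 1/10]
  s_2: [3/20, 1/10, 7/20, 2/5]
  s_3: [2/5, 3/20, 1/5, 1/4]
  s_4: [11/20, 1/20, 1/4, 3/20]
P^2 =
  s_1: [31/100, 77/400, 103/400, 6/25]
  s_2: [171/400, 27/200, 47/200, 81/400]
  s_3: [19/50, 79/400, 47/200, 3/16]
  s_4: [153/400, 97/400, 43/200, 4/25]
P^3 =
  s_1: [2979/8000, 1427/8000, 1927/8000, 1667/8000]
  s_2: [1501/4000, 417/2000, 1843/8000, 1487/8000]
  s_3: [1439/4000, 1579/8000, 239/1000, 1631/8000]
  s_4: [1377/4000, 1587/8000, 391/1600, 213/1000]
P^4 =
  s_1: [58887/160000, 6231/32000, 9487/40000, 3201/16000]
  s_2: [57119/160000, 15683/80000, 38491/160000, 129/625]
  s_3: [1453/4000, 30671/160000, 1199/5000, 32841/160000]
  s_4: [58423/160000, 30021/160000, 7693/32000, 33091/160000]
P^5 =
  s_1: [145171/400000, 620373/3200000, 30619/128000, 40799/200000]
  s_2: [1165123/3200000, 305531/1600000, 383561/1600000, 656693/3200000]
  s_3: [145881/400000, 616127/3200000, 382427/1600000, 651971/3200000]
  s_4: [234149/640000, 617489/3200000, 381577/1600000, 162153/800000]

(P^5)[s_1 -> s_4] = 40799/200000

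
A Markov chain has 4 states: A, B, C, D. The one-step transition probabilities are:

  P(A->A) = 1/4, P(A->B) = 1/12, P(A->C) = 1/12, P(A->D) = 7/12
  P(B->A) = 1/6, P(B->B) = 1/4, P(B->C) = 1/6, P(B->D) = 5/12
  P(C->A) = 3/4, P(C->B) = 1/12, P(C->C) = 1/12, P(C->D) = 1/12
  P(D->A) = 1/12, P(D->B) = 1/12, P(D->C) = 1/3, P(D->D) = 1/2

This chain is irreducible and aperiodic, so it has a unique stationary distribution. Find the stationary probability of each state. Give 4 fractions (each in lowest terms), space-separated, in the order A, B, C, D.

Answer: 469/1740 1/10 347/1740 25/58

Derivation:
The stationary distribution satisfies pi = pi * P, i.e.:
  pi_A = 1/4*pi_A + 1/6*pi_B + 3/4*pi_C + 1/12*pi_D
  pi_B = 1/12*pi_A + 1/4*pi_B + 1/12*pi_C + 1/12*pi_D
  pi_C = 1/12*pi_A + 1/6*pi_B + 1/12*pi_C + 1/3*pi_D
  pi_D = 7/12*pi_A + 5/12*pi_B + 1/12*pi_C + 1/2*pi_D
with normalization: pi_A + pi_B + pi_C + pi_D = 1.

Using the first 3 balance equations plus normalization, the linear system A*pi = b is:
  [-3/4, 1/6, 3/4, 1/12] . pi = 0
  [1/12, -3/4, 1/12, 1/12] . pi = 0
  [1/12, 1/6, -11/12, 1/3] . pi = 0
  [1, 1, 1, 1] . pi = 1

Solving yields:
  pi_A = 469/1740
  pi_B = 1/10
  pi_C = 347/1740
  pi_D = 25/58

Verification (pi * P):
  469/1740*1/4 + 1/10*1/6 + 347/1740*3/4 + 25/58*1/12 = 469/1740 = pi_A  (ok)
  469/1740*1/12 + 1/10*1/4 + 347/1740*1/12 + 25/58*1/12 = 1/10 = pi_B  (ok)
  469/1740*1/12 + 1/10*1/6 + 347/1740*1/12 + 25/58*1/3 = 347/1740 = pi_C  (ok)
  469/1740*7/12 + 1/10*5/12 + 347/1740*1/12 + 25/58*1/2 = 25/58 = pi_D  (ok)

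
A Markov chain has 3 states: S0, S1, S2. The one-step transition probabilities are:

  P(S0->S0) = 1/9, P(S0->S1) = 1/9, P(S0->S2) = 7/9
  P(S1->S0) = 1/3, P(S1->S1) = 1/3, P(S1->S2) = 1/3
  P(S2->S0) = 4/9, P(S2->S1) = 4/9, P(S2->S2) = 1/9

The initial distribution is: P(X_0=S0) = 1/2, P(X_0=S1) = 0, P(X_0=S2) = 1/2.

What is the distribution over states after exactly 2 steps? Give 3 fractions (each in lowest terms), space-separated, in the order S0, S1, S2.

Answer: 26/81 26/81 29/81

Derivation:
Propagating the distribution step by step (d_{t+1} = d_t * P):
d_0 = (S0=1/2, S1=0, S2=1/2)
  d_1[S0] = 1/2*1/9 + 0*1/3 + 1/2*4/9 = 5/18
  d_1[S1] = 1/2*1/9 + 0*1/3 + 1/2*4/9 = 5/18
  d_1[S2] = 1/2*7/9 + 0*1/3 + 1/2*1/9 = 4/9
d_1 = (S0=5/18, S1=5/18, S2=4/9)
  d_2[S0] = 5/18*1/9 + 5/18*1/3 + 4/9*4/9 = 26/81
  d_2[S1] = 5/18*1/9 + 5/18*1/3 + 4/9*4/9 = 26/81
  d_2[S2] = 5/18*7/9 + 5/18*1/3 + 4/9*1/9 = 29/81
d_2 = (S0=26/81, S1=26/81, S2=29/81)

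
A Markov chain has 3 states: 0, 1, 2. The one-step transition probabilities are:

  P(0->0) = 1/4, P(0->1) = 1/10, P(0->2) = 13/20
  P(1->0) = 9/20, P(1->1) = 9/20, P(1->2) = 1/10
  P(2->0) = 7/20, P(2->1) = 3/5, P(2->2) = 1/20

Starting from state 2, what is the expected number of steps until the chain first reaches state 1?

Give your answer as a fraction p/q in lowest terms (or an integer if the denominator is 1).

Let h_i = expected steps to first reach 1 from state i.
Boundary: h_1 = 0.
First-step equations for the other states:
  h_0 = 1 + 1/4*h_0 + 1/10*h_1 + 13/20*h_2
  h_2 = 1 + 7/20*h_0 + 3/5*h_1 + 1/20*h_2

Substituting h_1 = 0 and rearranging gives the linear system (I - Q) h = 1:
  [3/4, -13/20] . (h_0, h_2) = 1
  [-7/20, 19/20] . (h_0, h_2) = 1

Solving yields:
  h_0 = 320/97
  h_2 = 220/97

Starting state is 2, so the expected hitting time is h_2 = 220/97.

Answer: 220/97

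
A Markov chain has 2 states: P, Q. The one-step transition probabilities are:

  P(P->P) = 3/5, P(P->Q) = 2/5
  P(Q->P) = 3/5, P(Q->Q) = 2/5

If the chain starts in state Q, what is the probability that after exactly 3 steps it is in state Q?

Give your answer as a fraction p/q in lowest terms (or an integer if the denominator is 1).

Computing P^3 by repeated multiplication:
P^1 =
  P: [3/5, 2/5]
  Q: [3/5, 2/5]
P^2 =
  P: [3/5, 2/5]
  Q: [3/5, 2/5]
P^3 =
  P: [3/5, 2/5]
  Q: [3/5, 2/5]

(P^3)[Q -> Q] = 2/5

Answer: 2/5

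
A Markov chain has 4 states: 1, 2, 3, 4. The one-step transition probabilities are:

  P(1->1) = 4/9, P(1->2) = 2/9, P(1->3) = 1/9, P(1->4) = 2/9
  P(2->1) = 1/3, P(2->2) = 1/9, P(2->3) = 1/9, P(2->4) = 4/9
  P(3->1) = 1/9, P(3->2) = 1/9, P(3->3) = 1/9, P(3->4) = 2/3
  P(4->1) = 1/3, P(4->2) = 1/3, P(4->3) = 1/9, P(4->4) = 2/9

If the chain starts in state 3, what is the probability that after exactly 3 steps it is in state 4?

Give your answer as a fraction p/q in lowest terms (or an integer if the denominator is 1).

Computing P^3 by repeated multiplication:
P^1 =
  1: [4/9, 2/9, 1/9, 2/9]
  2: [1/3, 1/9, 1/9, 4/9]
  3: [1/9, 1/9, 1/9, 2/3]
  4: [1/3, 1/3, 1/9, 2/9]
P^2 =
  1: [29/81, 17/81, 1/9, 26/81]
  2: [28/81, 20/81, 1/9, 8/27]
  3: [26/81, 22/81, 1/9, 8/27]
  4: [28/81, 16/81, 1/9, 28/81]
P^3 =
  1: [254/729, 2/9, 1/9, 232/729]
  2: [253/729, 157/729, 1/9, 238/729]
  3: [251/729, 155/729, 1/9, 242/729]
  4: [253/729, 55/243, 1/9, 230/729]

(P^3)[3 -> 4] = 242/729

Answer: 242/729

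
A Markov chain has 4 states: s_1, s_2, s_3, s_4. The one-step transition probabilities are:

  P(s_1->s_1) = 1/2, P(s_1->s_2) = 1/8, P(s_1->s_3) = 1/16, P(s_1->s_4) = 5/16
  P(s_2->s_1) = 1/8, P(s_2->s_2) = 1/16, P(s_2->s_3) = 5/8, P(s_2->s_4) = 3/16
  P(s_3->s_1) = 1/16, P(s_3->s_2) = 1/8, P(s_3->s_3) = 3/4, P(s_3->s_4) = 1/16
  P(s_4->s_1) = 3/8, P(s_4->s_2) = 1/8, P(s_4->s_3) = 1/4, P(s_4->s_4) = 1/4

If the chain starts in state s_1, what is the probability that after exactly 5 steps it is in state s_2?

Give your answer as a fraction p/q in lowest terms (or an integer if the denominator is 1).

Computing P^5 by repeated multiplication:
P^1 =
  s_1: [1/2, 1/8, 1/16, 5/16]
  s_2: [1/8, 1/16, 5/8, 3/16]
  s_3: [1/16, 1/8, 3/4, 1/16]
  s_4: [3/8, 1/8, 1/4, 1/4]
P^2 =
  s_1: [99/256, 15/128, 15/64, 67/256]
  s_2: [23/128, 31/256, 9/16, 35/256]
  s_3: [15/128, 15/128, 169/256, 27/256]
  s_4: [5/16, 15/128, 45/128, 7/32]
P^3 =
  s_1: [657/2048, 241/2048, 1387/4096, 913/4096]
  s_2: [49/256, 481/4096, 139/256, 607/4096]
  s_3: [631/4096, 241/2048, 1233/2048, 517/4096]
  s_4: [563/2048, 241/2048, 421/1024, 201/1024]
P^4 =
  s_1: [18341/65536, 3855/32768, 13215/32768, 13055/65536]
  s_2: [3275/16384, 7711/65536, 17355/32768, 10015/65536]
  s_3: [2895/16384, 3855/32768, 37111/65536, 9135/65536]
  s_4: [515/2048, 3855/32768, 14685/32768, 1497/8192]
P^5 =
  s_1: [66727/262144, 61681/524288, 464821/1048576, 193485/1048576]
  s_2: [107511/524288, 123361/1048576, 273395/524288, 163403/1048576]
  s_3: [199981/1048576, 61681/524288, 71319/131072, 154681/1048576]
  s_4: [124243/524288, 61681/524288, 123481/262144, 45701/262144]

(P^5)[s_1 -> s_2] = 61681/524288

Answer: 61681/524288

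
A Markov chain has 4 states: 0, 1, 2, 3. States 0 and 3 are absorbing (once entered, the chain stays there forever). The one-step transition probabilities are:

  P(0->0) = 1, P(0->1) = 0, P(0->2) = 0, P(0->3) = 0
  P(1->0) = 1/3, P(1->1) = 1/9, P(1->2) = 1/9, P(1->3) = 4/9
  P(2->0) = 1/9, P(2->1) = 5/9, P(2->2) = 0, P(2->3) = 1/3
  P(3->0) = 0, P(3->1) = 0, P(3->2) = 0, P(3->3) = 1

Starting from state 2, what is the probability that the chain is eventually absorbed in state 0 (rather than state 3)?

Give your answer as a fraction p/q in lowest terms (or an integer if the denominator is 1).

Answer: 23/67

Derivation:
Let a_i = P(absorbed in 0 | start in state i).
Boundary conditions: a_0 = 1, a_3 = 0.
For each transient state i, a_i = sum_j P(i->j) * a_j:
  a_1 = 1/3*a_0 + 1/9*a_1 + 1/9*a_2 + 4/9*a_3
  a_2 = 1/9*a_0 + 5/9*a_1 + 0*a_2 + 1/3*a_3

Substituting a_0 = 1 and a_3 = 0, rearrange to (I - Q) a = r where r[i] = P(i -> 0):
  [8/9, -1/9] . (a_1, a_2) = 1/3
  [-5/9, 1] . (a_1, a_2) = 1/9

Solving yields:
  a_1 = 28/67
  a_2 = 23/67

Starting state is 2, so the absorption probability is a_2 = 23/67.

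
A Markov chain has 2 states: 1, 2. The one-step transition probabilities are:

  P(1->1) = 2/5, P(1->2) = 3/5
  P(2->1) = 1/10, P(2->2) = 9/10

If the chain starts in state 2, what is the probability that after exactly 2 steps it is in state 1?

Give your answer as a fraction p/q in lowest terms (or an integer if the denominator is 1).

Computing P^2 by repeated multiplication:
P^1 =
  1: [2/5, 3/5]
  2: [1/10, 9/10]
P^2 =
  1: [11/50, 39/50]
  2: [13/100, 87/100]

(P^2)[2 -> 1] = 13/100

Answer: 13/100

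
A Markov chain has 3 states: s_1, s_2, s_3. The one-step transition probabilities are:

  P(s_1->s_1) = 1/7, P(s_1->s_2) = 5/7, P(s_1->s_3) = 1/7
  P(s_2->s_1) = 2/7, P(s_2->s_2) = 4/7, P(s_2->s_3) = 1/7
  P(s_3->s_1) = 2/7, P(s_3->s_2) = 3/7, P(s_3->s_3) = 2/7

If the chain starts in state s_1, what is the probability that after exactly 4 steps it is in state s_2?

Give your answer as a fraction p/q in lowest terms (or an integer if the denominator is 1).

Computing P^4 by repeated multiplication:
P^1 =
  s_1: [1/7, 5/7, 1/7]
  s_2: [2/7, 4/7, 1/7]
  s_3: [2/7, 3/7, 2/7]
P^2 =
  s_1: [13/49, 4/7, 8/49]
  s_2: [12/49, 29/49, 8/49]
  s_3: [12/49, 4/7, 9/49]
P^3 =
  s_1: [85/343, 201/343, 57/343]
  s_2: [86/343, 200/343, 57/343]
  s_3: [86/343, 199/343, 58/343]
P^4 =
  s_1: [601/2401, 200/343, 400/2401]
  s_2: [600/2401, 1401/2401, 400/2401]
  s_3: [600/2401, 200/343, 401/2401]

(P^4)[s_1 -> s_2] = 200/343

Answer: 200/343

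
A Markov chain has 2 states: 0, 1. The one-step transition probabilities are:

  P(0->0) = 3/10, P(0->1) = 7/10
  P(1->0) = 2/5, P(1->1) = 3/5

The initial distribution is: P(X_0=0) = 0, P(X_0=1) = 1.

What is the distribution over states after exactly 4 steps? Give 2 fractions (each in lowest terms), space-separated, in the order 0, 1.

Answer: 909/2500 1591/2500

Derivation:
Propagating the distribution step by step (d_{t+1} = d_t * P):
d_0 = (0=0, 1=1)
  d_1[0] = 0*3/10 + 1*2/5 = 2/5
  d_1[1] = 0*7/10 + 1*3/5 = 3/5
d_1 = (0=2/5, 1=3/5)
  d_2[0] = 2/5*3/10 + 3/5*2/5 = 9/25
  d_2[1] = 2/5*7/10 + 3/5*3/5 = 16/25
d_2 = (0=9/25, 1=16/25)
  d_3[0] = 9/25*3/10 + 16/25*2/5 = 91/250
  d_3[1] = 9/25*7/10 + 16/25*3/5 = 159/250
d_3 = (0=91/250, 1=159/250)
  d_4[0] = 91/250*3/10 + 159/250*2/5 = 909/2500
  d_4[1] = 91/250*7/10 + 159/250*3/5 = 1591/2500
d_4 = (0=909/2500, 1=1591/2500)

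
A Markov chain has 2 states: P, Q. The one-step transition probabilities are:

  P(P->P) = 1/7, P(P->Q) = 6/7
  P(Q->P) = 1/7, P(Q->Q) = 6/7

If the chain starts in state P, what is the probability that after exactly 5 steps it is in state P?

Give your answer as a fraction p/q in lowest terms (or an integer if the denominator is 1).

Answer: 1/7

Derivation:
Computing P^5 by repeated multiplication:
P^1 =
  P: [1/7, 6/7]
  Q: [1/7, 6/7]
P^2 =
  P: [1/7, 6/7]
  Q: [1/7, 6/7]
P^3 =
  P: [1/7, 6/7]
  Q: [1/7, 6/7]
P^4 =
  P: [1/7, 6/7]
  Q: [1/7, 6/7]
P^5 =
  P: [1/7, 6/7]
  Q: [1/7, 6/7]

(P^5)[P -> P] = 1/7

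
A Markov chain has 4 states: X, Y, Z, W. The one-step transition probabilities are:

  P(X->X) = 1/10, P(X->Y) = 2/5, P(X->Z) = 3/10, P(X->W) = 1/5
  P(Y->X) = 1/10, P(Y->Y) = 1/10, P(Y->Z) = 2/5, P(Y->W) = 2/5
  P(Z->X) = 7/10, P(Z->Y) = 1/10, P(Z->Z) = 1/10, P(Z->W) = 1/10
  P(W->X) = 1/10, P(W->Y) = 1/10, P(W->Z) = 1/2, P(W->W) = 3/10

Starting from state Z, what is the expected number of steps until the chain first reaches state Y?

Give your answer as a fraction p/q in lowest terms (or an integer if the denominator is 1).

Let h_i = expected steps to first reach Y from state i.
Boundary: h_Y = 0.
First-step equations for the other states:
  h_X = 1 + 1/10*h_X + 2/5*h_Y + 3/10*h_Z + 1/5*h_W
  h_Z = 1 + 7/10*h_X + 1/10*h_Y + 1/10*h_Z + 1/10*h_W
  h_W = 1 + 1/10*h_X + 1/10*h_Y + 1/2*h_Z + 3/10*h_W

Substituting h_Y = 0 and rearranging gives the linear system (I - Q) h = 1:
  [9/10, -3/10, -1/5] . (h_X, h_Z, h_W) = 1
  [-7/10, 9/10, -1/10] . (h_X, h_Z, h_W) = 1
  [-1/10, -1/2, 7/10] . (h_X, h_Z, h_W) = 1

Solving yields:
  h_X = 275/71
  h_Z = 335/71
  h_W = 380/71

Starting state is Z, so the expected hitting time is h_Z = 335/71.

Answer: 335/71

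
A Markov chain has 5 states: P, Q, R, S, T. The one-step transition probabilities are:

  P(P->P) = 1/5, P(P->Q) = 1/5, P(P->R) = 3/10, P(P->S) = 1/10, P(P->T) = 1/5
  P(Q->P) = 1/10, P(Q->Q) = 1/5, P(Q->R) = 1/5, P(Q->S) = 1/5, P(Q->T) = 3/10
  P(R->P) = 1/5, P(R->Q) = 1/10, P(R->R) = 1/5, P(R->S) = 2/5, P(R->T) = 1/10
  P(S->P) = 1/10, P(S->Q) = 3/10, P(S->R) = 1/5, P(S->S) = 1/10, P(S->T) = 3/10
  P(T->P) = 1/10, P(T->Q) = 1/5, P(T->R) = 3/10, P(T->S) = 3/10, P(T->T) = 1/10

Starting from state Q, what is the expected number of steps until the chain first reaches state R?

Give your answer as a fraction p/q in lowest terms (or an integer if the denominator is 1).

Let h_i = expected steps to first reach R from state i.
Boundary: h_R = 0.
First-step equations for the other states:
  h_P = 1 + 1/5*h_P + 1/5*h_Q + 3/10*h_R + 1/10*h_S + 1/5*h_T
  h_Q = 1 + 1/10*h_P + 1/5*h_Q + 1/5*h_R + 1/5*h_S + 3/10*h_T
  h_S = 1 + 1/10*h_P + 3/10*h_Q + 1/5*h_R + 1/10*h_S + 3/10*h_T
  h_T = 1 + 1/10*h_P + 1/5*h_Q + 3/10*h_R + 3/10*h_S + 1/10*h_T

Substituting h_R = 0 and rearranging gives the linear system (I - Q) h = 1:
  [4/5, -1/5, -1/10, -1/5] . (h_P, h_Q, h_S, h_T) = 1
  [-1/10, 4/5, -1/5, -3/10] . (h_P, h_Q, h_S, h_T) = 1
  [-1/10, -3/10, 9/10, -3/10] . (h_P, h_Q, h_S, h_T) = 1
  [-1/10, -1/5, -3/10, 9/10] . (h_P, h_Q, h_S, h_T) = 1

Solving yields:
  h_P = 485/127
  h_Q = 540/127
  h_S = 540/127
  h_T = 495/127

Starting state is Q, so the expected hitting time is h_Q = 540/127.

Answer: 540/127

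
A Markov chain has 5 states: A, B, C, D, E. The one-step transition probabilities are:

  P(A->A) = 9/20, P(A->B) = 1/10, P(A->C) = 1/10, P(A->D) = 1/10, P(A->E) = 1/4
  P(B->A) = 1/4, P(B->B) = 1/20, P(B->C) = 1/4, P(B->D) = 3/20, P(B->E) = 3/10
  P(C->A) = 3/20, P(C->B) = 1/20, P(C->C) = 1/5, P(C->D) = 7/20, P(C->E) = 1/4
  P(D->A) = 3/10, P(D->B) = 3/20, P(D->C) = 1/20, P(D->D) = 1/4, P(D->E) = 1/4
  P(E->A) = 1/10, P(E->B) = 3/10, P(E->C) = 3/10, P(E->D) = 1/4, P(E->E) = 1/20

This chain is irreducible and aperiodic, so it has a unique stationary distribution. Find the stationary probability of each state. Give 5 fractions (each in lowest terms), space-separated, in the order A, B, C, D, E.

The stationary distribution satisfies pi = pi * P, i.e.:
  pi_A = 9/20*pi_A + 1/4*pi_B + 3/20*pi_C + 3/10*pi_D + 1/10*pi_E
  pi_B = 1/10*pi_A + 1/20*pi_B + 1/20*pi_C + 3/20*pi_D + 3/10*pi_E
  pi_C = 1/10*pi_A + 1/4*pi_B + 1/5*pi_C + 1/20*pi_D + 3/10*pi_E
  pi_D = 1/10*pi_A + 3/20*pi_B + 7/20*pi_C + 1/4*pi_D + 1/4*pi_E
  pi_E = 1/4*pi_A + 3/10*pi_B + 1/4*pi_C + 1/4*pi_D + 1/20*pi_E
with normalization: pi_A + pi_B + pi_C + pi_D + pi_E = 1.

Using the first 4 balance equations plus normalization, the linear system A*pi = b is:
  [-11/20, 1/4, 3/20, 3/10, 1/10] . pi = 0
  [1/10, -19/20, 1/20, 3/20, 3/10] . pi = 0
  [1/10, 1/4, -4/5, 1/20, 3/10] . pi = 0
  [1/10, 3/20, 7/20, -3/4, 1/4] . pi = 0
  [1, 1, 1, 1, 1] . pi = 1

Solving yields:
  pi_A = 41231/155899
  pi_B = 21529/155899
  pi_C = 26478/155899
  pi_D = 33285/155899
  pi_E = 33376/155899

Verification (pi * P):
  41231/155899*9/20 + 21529/155899*1/4 + 26478/155899*3/20 + 33285/155899*3/10 + 33376/155899*1/10 = 41231/155899 = pi_A  (ok)
  41231/155899*1/10 + 21529/155899*1/20 + 26478/155899*1/20 + 33285/155899*3/20 + 33376/155899*3/10 = 21529/155899 = pi_B  (ok)
  41231/155899*1/10 + 21529/155899*1/4 + 26478/155899*1/5 + 33285/155899*1/20 + 33376/155899*3/10 = 26478/155899 = pi_C  (ok)
  41231/155899*1/10 + 21529/155899*3/20 + 26478/155899*7/20 + 33285/155899*1/4 + 33376/155899*1/4 = 33285/155899 = pi_D  (ok)
  41231/155899*1/4 + 21529/155899*3/10 + 26478/155899*1/4 + 33285/155899*1/4 + 33376/155899*1/20 = 33376/155899 = pi_E  (ok)

Answer: 41231/155899 21529/155899 26478/155899 33285/155899 33376/155899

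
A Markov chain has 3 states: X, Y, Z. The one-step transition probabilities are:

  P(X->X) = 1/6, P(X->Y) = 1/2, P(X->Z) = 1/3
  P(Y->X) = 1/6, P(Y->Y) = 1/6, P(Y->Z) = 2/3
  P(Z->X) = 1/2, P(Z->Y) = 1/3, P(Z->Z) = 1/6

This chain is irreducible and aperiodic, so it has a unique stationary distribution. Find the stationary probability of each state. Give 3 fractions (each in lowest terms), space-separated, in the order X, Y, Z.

Answer: 17/58 19/58 11/29

Derivation:
The stationary distribution satisfies pi = pi * P, i.e.:
  pi_X = 1/6*pi_X + 1/6*pi_Y + 1/2*pi_Z
  pi_Y = 1/2*pi_X + 1/6*pi_Y + 1/3*pi_Z
  pi_Z = 1/3*pi_X + 2/3*pi_Y + 1/6*pi_Z
with normalization: pi_X + pi_Y + pi_Z = 1.

Using the first 2 balance equations plus normalization, the linear system A*pi = b is:
  [-5/6, 1/6, 1/2] . pi = 0
  [1/2, -5/6, 1/3] . pi = 0
  [1, 1, 1] . pi = 1

Solving yields:
  pi_X = 17/58
  pi_Y = 19/58
  pi_Z = 11/29

Verification (pi * P):
  17/58*1/6 + 19/58*1/6 + 11/29*1/2 = 17/58 = pi_X  (ok)
  17/58*1/2 + 19/58*1/6 + 11/29*1/3 = 19/58 = pi_Y  (ok)
  17/58*1/3 + 19/58*2/3 + 11/29*1/6 = 11/29 = pi_Z  (ok)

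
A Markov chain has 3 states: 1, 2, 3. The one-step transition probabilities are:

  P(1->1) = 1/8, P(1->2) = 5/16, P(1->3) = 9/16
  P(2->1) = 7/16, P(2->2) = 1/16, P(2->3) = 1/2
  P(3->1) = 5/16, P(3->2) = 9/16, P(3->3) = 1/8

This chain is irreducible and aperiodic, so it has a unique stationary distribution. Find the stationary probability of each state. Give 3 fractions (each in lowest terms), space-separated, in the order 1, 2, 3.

The stationary distribution satisfies pi = pi * P, i.e.:
  pi_1 = 1/8*pi_1 + 7/16*pi_2 + 5/16*pi_3
  pi_2 = 5/16*pi_1 + 1/16*pi_2 + 9/16*pi_3
  pi_3 = 9/16*pi_1 + 1/2*pi_2 + 1/8*pi_3
with normalization: pi_1 + pi_2 + pi_3 = 1.

Using the first 2 balance equations plus normalization, the linear system A*pi = b is:
  [-7/8, 7/16, 5/16] . pi = 0
  [5/16, -15/16, 9/16] . pi = 0
  [1, 1, 1] . pi = 1

Solving yields:
  pi_1 = 69/232
  pi_2 = 151/464
  pi_3 = 175/464

Verification (pi * P):
  69/232*1/8 + 151/464*7/16 + 175/464*5/16 = 69/232 = pi_1  (ok)
  69/232*5/16 + 151/464*1/16 + 175/464*9/16 = 151/464 = pi_2  (ok)
  69/232*9/16 + 151/464*1/2 + 175/464*1/8 = 175/464 = pi_3  (ok)

Answer: 69/232 151/464 175/464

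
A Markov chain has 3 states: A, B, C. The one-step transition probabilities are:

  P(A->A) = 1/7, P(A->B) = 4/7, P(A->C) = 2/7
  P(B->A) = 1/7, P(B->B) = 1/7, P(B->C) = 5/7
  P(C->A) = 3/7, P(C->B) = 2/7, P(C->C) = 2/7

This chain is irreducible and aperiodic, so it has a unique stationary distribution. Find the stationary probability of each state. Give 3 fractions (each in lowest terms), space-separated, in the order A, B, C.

Answer: 5/19 6/19 8/19

Derivation:
The stationary distribution satisfies pi = pi * P, i.e.:
  pi_A = 1/7*pi_A + 1/7*pi_B + 3/7*pi_C
  pi_B = 4/7*pi_A + 1/7*pi_B + 2/7*pi_C
  pi_C = 2/7*pi_A + 5/7*pi_B + 2/7*pi_C
with normalization: pi_A + pi_B + pi_C = 1.

Using the first 2 balance equations plus normalization, the linear system A*pi = b is:
  [-6/7, 1/7, 3/7] . pi = 0
  [4/7, -6/7, 2/7] . pi = 0
  [1, 1, 1] . pi = 1

Solving yields:
  pi_A = 5/19
  pi_B = 6/19
  pi_C = 8/19

Verification (pi * P):
  5/19*1/7 + 6/19*1/7 + 8/19*3/7 = 5/19 = pi_A  (ok)
  5/19*4/7 + 6/19*1/7 + 8/19*2/7 = 6/19 = pi_B  (ok)
  5/19*2/7 + 6/19*5/7 + 8/19*2/7 = 8/19 = pi_C  (ok)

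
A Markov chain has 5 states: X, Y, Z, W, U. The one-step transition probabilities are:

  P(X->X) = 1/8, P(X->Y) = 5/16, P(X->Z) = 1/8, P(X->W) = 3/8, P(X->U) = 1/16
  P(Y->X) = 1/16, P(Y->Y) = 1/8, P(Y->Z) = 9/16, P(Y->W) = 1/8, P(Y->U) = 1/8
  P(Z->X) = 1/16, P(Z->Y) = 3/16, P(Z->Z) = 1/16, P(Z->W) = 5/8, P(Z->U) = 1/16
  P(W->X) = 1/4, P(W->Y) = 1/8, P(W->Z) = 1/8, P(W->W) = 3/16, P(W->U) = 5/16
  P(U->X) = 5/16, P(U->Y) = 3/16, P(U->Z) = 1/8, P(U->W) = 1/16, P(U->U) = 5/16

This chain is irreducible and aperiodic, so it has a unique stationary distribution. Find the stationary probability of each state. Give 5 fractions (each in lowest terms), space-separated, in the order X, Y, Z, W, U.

The stationary distribution satisfies pi = pi * P, i.e.:
  pi_X = 1/8*pi_X + 1/16*pi_Y + 1/16*pi_Z + 1/4*pi_W + 5/16*pi_U
  pi_Y = 5/16*pi_X + 1/8*pi_Y + 3/16*pi_Z + 1/8*pi_W + 3/16*pi_U
  pi_Z = 1/8*pi_X + 9/16*pi_Y + 1/16*pi_Z + 1/8*pi_W + 1/8*pi_U
  pi_W = 3/8*pi_X + 1/8*pi_Y + 5/8*pi_Z + 3/16*pi_W + 1/16*pi_U
  pi_U = 1/16*pi_X + 1/8*pi_Y + 1/16*pi_Z + 5/16*pi_W + 5/16*pi_U
with normalization: pi_X + pi_Y + pi_Z + pi_W + pi_U = 1.

Using the first 4 balance equations plus normalization, the linear system A*pi = b is:
  [-7/8, 1/16, 1/16, 1/4, 5/16] . pi = 0
  [5/16, -7/8, 3/16, 1/8, 3/16] . pi = 0
  [1/8, 9/16, -15/16, 1/8, 1/8] . pi = 0
  [3/8, 1/8, 5/8, -13/16, 1/16] . pi = 0
  [1, 1, 1, 1, 1] . pi = 1

Solving yields:
  pi_X = 14019/82207
  pi_Y = 14857/82207
  pi_Z = 15789/82207
  pi_W = 22090/82207
  pi_U = 15452/82207

Verification (pi * P):
  14019/82207*1/8 + 14857/82207*1/16 + 15789/82207*1/16 + 22090/82207*1/4 + 15452/82207*5/16 = 14019/82207 = pi_X  (ok)
  14019/82207*5/16 + 14857/82207*1/8 + 15789/82207*3/16 + 22090/82207*1/8 + 15452/82207*3/16 = 14857/82207 = pi_Y  (ok)
  14019/82207*1/8 + 14857/82207*9/16 + 15789/82207*1/16 + 22090/82207*1/8 + 15452/82207*1/8 = 15789/82207 = pi_Z  (ok)
  14019/82207*3/8 + 14857/82207*1/8 + 15789/82207*5/8 + 22090/82207*3/16 + 15452/82207*1/16 = 22090/82207 = pi_W  (ok)
  14019/82207*1/16 + 14857/82207*1/8 + 15789/82207*1/16 + 22090/82207*5/16 + 15452/82207*5/16 = 15452/82207 = pi_U  (ok)

Answer: 14019/82207 14857/82207 15789/82207 22090/82207 15452/82207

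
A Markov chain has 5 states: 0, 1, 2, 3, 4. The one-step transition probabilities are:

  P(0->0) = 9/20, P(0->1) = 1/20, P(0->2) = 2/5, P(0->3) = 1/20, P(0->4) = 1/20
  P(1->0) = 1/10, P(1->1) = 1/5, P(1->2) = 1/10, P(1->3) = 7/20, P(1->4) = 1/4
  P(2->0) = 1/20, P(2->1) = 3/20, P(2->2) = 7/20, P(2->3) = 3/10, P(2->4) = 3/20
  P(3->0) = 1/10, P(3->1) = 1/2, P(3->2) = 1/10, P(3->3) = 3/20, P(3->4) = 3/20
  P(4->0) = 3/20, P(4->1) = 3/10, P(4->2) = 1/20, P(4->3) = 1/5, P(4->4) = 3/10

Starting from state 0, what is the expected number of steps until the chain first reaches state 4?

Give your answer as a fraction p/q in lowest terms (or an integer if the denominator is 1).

Answer: 63600/8603

Derivation:
Let h_i = expected steps to first reach 4 from state i.
Boundary: h_4 = 0.
First-step equations for the other states:
  h_0 = 1 + 9/20*h_0 + 1/20*h_1 + 2/5*h_2 + 1/20*h_3 + 1/20*h_4
  h_1 = 1 + 1/10*h_0 + 1/5*h_1 + 1/10*h_2 + 7/20*h_3 + 1/4*h_4
  h_2 = 1 + 1/20*h_0 + 3/20*h_1 + 7/20*h_2 + 3/10*h_3 + 3/20*h_4
  h_3 = 1 + 1/10*h_0 + 1/2*h_1 + 1/10*h_2 + 3/20*h_3 + 3/20*h_4

Substituting h_4 = 0 and rearranging gives the linear system (I - Q) h = 1:
  [11/20, -1/20, -2/5, -1/20] . (h_0, h_1, h_2, h_3) = 1
  [-1/10, 4/5, -1/10, -7/20] . (h_0, h_1, h_2, h_3) = 1
  [-1/20, -3/20, 13/20, -3/10] . (h_0, h_1, h_2, h_3) = 1
  [-1/10, -1/2, -1/10, 17/20] . (h_0, h_1, h_2, h_3) = 1

Solving yields:
  h_0 = 63600/8603
  h_1 = 48240/8603
  h_2 = 53380/8603
  h_3 = 52260/8603

Starting state is 0, so the expected hitting time is h_0 = 63600/8603.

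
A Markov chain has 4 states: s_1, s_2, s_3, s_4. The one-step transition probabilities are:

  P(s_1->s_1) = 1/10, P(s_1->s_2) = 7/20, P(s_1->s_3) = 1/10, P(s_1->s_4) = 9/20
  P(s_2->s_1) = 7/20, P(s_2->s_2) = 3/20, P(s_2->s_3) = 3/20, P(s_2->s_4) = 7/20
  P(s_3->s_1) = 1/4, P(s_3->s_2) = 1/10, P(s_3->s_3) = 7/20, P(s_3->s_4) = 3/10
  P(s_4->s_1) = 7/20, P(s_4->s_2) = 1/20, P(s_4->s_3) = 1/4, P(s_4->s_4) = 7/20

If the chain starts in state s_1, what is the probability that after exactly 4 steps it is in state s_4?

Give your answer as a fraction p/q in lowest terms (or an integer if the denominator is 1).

Computing P^4 by repeated multiplication:
P^1 =
  s_1: [1/10, 7/20, 1/10, 9/20]
  s_2: [7/20, 3/20, 3/20, 7/20]
  s_3: [1/4, 1/10, 7/20, 3/10]
  s_4: [7/20, 1/20, 1/4, 7/20]
P^2 =
  s_1: [63/200, 3/25, 21/100, 71/200]
  s_2: [99/400, 71/400, 79/400, 151/400]
  s_3: [101/400, 61/400, 19/80, 143/400]
  s_4: [19/80, 69/400, 87/400, 149/400]
P^3 =
  s_1: [1001/4000, 167/1000, 847/4000, 371/1000]
  s_2: [2147/8000, 243/1600, 1719/8000, 2919/8000]
  s_3: [421/1600, 1223/8000, 353/1600, 2907/8000]
  s_4: [2151/8000, 239/1600, 1751/8000, 2903/8000]
P^4 =
  s_1: [21301/80000, 12189/80000, 3471/16000, 5831/16000]
  s_2: [41827/160000, 25031/160000, 34567/160000, 2343/6400]
  s_3: [8389/32000, 24841/160000, 34769/160000, 11689/32000]
  s_4: [41743/160000, 25047/160000, 34659/160000, 58551/160000]

(P^4)[s_1 -> s_4] = 5831/16000

Answer: 5831/16000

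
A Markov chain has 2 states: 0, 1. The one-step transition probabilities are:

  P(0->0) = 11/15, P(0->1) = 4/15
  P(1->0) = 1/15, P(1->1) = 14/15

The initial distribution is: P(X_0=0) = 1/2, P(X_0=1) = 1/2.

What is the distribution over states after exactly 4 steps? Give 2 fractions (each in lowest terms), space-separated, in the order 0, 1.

Answer: 7/27 20/27

Derivation:
Propagating the distribution step by step (d_{t+1} = d_t * P):
d_0 = (0=1/2, 1=1/2)
  d_1[0] = 1/2*11/15 + 1/2*1/15 = 2/5
  d_1[1] = 1/2*4/15 + 1/2*14/15 = 3/5
d_1 = (0=2/5, 1=3/5)
  d_2[0] = 2/5*11/15 + 3/5*1/15 = 1/3
  d_2[1] = 2/5*4/15 + 3/5*14/15 = 2/3
d_2 = (0=1/3, 1=2/3)
  d_3[0] = 1/3*11/15 + 2/3*1/15 = 13/45
  d_3[1] = 1/3*4/15 + 2/3*14/15 = 32/45
d_3 = (0=13/45, 1=32/45)
  d_4[0] = 13/45*11/15 + 32/45*1/15 = 7/27
  d_4[1] = 13/45*4/15 + 32/45*14/15 = 20/27
d_4 = (0=7/27, 1=20/27)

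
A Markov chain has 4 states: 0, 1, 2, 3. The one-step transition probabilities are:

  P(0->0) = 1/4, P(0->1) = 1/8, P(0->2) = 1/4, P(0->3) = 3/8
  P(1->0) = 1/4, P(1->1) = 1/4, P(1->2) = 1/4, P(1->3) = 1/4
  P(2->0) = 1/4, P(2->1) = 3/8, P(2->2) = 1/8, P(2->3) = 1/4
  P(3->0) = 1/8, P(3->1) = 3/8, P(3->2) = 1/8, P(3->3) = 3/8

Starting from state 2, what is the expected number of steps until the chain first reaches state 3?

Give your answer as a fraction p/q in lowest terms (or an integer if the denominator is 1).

Let h_i = expected steps to first reach 3 from state i.
Boundary: h_3 = 0.
First-step equations for the other states:
  h_0 = 1 + 1/4*h_0 + 1/8*h_1 + 1/4*h_2 + 3/8*h_3
  h_1 = 1 + 1/4*h_0 + 1/4*h_1 + 1/4*h_2 + 1/4*h_3
  h_2 = 1 + 1/4*h_0 + 3/8*h_1 + 1/8*h_2 + 1/4*h_3

Substituting h_3 = 0 and rearranging gives the linear system (I - Q) h = 1:
  [3/4, -1/8, -1/4] . (h_0, h_1, h_2) = 1
  [-1/4, 3/4, -1/4] . (h_0, h_1, h_2) = 1
  [-1/4, -3/8, 7/8] . (h_0, h_1, h_2) = 1

Solving yields:
  h_0 = 28/9
  h_1 = 32/9
  h_2 = 32/9

Starting state is 2, so the expected hitting time is h_2 = 32/9.

Answer: 32/9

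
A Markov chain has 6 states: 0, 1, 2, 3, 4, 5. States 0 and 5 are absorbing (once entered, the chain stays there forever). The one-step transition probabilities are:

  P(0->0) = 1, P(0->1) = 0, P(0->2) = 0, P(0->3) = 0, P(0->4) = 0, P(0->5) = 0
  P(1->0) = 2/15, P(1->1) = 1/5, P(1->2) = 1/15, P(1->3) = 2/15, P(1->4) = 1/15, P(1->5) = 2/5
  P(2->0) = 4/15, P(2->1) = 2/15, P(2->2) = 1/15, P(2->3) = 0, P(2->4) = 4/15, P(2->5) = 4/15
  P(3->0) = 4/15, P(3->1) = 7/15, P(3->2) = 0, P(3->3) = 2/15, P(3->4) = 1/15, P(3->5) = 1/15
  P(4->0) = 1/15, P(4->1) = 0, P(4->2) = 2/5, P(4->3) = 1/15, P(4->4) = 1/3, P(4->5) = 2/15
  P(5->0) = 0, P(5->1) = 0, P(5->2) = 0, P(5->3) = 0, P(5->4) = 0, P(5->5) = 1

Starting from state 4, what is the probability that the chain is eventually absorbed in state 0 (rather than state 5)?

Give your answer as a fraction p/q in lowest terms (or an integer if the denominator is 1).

Answer: 3333/7870

Derivation:
Let a_i = P(absorbed in 0 | start in state i).
Boundary conditions: a_0 = 1, a_5 = 0.
For each transient state i, a_i = sum_j P(i->j) * a_j:
  a_1 = 2/15*a_0 + 1/5*a_1 + 1/15*a_2 + 2/15*a_3 + 1/15*a_4 + 2/5*a_5
  a_2 = 4/15*a_0 + 2/15*a_1 + 1/15*a_2 + 0*a_3 + 4/15*a_4 + 4/15*a_5
  a_3 = 4/15*a_0 + 7/15*a_1 + 0*a_2 + 2/15*a_3 + 1/15*a_4 + 1/15*a_5
  a_4 = 1/15*a_0 + 0*a_1 + 2/5*a_2 + 1/15*a_3 + 1/3*a_4 + 2/15*a_5

Substituting a_0 = 1 and a_5 = 0, rearrange to (I - Q) a = r where r[i] = P(i -> 0):
  [4/5, -1/15, -2/15, -1/15] . (a_1, a_2, a_3, a_4) = 2/15
  [-2/15, 14/15, 0, -4/15] . (a_1, a_2, a_3, a_4) = 4/15
  [-7/15, 0, 13/15, -1/15] . (a_1, a_2, a_3, a_4) = 4/15
  [0, -2/5, -1/15, 2/3] . (a_1, a_2, a_3, a_4) = 1/15

Solving yields:
  a_1 = 2563/7870
  a_2 = 3567/7870
  a_3 = 2029/3935
  a_4 = 3333/7870

Starting state is 4, so the absorption probability is a_4 = 3333/7870.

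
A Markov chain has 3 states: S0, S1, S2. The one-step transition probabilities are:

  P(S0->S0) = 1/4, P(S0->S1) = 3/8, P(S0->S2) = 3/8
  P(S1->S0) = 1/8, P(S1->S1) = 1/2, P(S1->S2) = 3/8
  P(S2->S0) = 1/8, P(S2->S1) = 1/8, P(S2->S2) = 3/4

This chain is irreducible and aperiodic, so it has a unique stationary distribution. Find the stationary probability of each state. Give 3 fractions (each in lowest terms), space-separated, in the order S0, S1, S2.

The stationary distribution satisfies pi = pi * P, i.e.:
  pi_S0 = 1/4*pi_S0 + 1/8*pi_S1 + 1/8*pi_S2
  pi_S1 = 3/8*pi_S0 + 1/2*pi_S1 + 1/8*pi_S2
  pi_S2 = 3/8*pi_S0 + 3/8*pi_S1 + 3/4*pi_S2
with normalization: pi_S0 + pi_S1 + pi_S2 = 1.

Using the first 2 balance equations plus normalization, the linear system A*pi = b is:
  [-3/4, 1/8, 1/8] . pi = 0
  [3/8, -1/2, 1/8] . pi = 0
  [1, 1, 1] . pi = 1

Solving yields:
  pi_S0 = 1/7
  pi_S1 = 9/35
  pi_S2 = 3/5

Verification (pi * P):
  1/7*1/4 + 9/35*1/8 + 3/5*1/8 = 1/7 = pi_S0  (ok)
  1/7*3/8 + 9/35*1/2 + 3/5*1/8 = 9/35 = pi_S1  (ok)
  1/7*3/8 + 9/35*3/8 + 3/5*3/4 = 3/5 = pi_S2  (ok)

Answer: 1/7 9/35 3/5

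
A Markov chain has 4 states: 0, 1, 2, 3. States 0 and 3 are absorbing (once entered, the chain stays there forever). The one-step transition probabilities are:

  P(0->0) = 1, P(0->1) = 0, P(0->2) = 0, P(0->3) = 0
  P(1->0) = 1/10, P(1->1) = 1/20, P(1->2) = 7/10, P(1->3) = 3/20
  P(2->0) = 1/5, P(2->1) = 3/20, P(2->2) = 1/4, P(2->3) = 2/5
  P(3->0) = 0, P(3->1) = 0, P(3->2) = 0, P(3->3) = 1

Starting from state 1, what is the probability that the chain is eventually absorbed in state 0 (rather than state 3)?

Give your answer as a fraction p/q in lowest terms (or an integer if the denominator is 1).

Let a_i = P(absorbed in 0 | start in state i).
Boundary conditions: a_0 = 1, a_3 = 0.
For each transient state i, a_i = sum_j P(i->j) * a_j:
  a_1 = 1/10*a_0 + 1/20*a_1 + 7/10*a_2 + 3/20*a_3
  a_2 = 1/5*a_0 + 3/20*a_1 + 1/4*a_2 + 2/5*a_3

Substituting a_0 = 1 and a_3 = 0, rearrange to (I - Q) a = r where r[i] = P(i -> 0):
  [19/20, -7/10] . (a_1, a_2) = 1/10
  [-3/20, 3/4] . (a_1, a_2) = 1/5

Solving yields:
  a_1 = 86/243
  a_2 = 82/243

Starting state is 1, so the absorption probability is a_1 = 86/243.

Answer: 86/243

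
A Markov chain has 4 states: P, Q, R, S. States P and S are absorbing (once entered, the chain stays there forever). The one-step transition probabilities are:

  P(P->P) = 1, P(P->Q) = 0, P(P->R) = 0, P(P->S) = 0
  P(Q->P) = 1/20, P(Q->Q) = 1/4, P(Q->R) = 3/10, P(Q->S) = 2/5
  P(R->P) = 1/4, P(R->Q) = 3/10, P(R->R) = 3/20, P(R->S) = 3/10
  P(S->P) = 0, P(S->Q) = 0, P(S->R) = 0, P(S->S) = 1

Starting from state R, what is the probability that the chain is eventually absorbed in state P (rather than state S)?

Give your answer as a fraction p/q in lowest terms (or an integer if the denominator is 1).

Answer: 27/73

Derivation:
Let a_i = P(absorbed in P | start in state i).
Boundary conditions: a_P = 1, a_S = 0.
For each transient state i, a_i = sum_j P(i->j) * a_j:
  a_Q = 1/20*a_P + 1/4*a_Q + 3/10*a_R + 2/5*a_S
  a_R = 1/4*a_P + 3/10*a_Q + 3/20*a_R + 3/10*a_S

Substituting a_P = 1 and a_S = 0, rearrange to (I - Q) a = r where r[i] = P(i -> P):
  [3/4, -3/10] . (a_Q, a_R) = 1/20
  [-3/10, 17/20] . (a_Q, a_R) = 1/4

Solving yields:
  a_Q = 47/219
  a_R = 27/73

Starting state is R, so the absorption probability is a_R = 27/73.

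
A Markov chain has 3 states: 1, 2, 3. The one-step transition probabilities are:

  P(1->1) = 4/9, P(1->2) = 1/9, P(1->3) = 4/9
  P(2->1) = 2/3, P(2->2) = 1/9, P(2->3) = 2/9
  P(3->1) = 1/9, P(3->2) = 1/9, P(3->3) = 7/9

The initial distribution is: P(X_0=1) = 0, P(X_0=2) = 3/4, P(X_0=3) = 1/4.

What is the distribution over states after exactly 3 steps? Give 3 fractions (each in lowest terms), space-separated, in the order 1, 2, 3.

Answer: 281/972 1/9 583/972

Derivation:
Propagating the distribution step by step (d_{t+1} = d_t * P):
d_0 = (1=0, 2=3/4, 3=1/4)
  d_1[1] = 0*4/9 + 3/4*2/3 + 1/4*1/9 = 19/36
  d_1[2] = 0*1/9 + 3/4*1/9 + 1/4*1/9 = 1/9
  d_1[3] = 0*4/9 + 3/4*2/9 + 1/4*7/9 = 13/36
d_1 = (1=19/36, 2=1/9, 3=13/36)
  d_2[1] = 19/36*4/9 + 1/9*2/3 + 13/36*1/9 = 113/324
  d_2[2] = 19/36*1/9 + 1/9*1/9 + 13/36*1/9 = 1/9
  d_2[3] = 19/36*4/9 + 1/9*2/9 + 13/36*7/9 = 175/324
d_2 = (1=113/324, 2=1/9, 3=175/324)
  d_3[1] = 113/324*4/9 + 1/9*2/3 + 175/324*1/9 = 281/972
  d_3[2] = 113/324*1/9 + 1/9*1/9 + 175/324*1/9 = 1/9
  d_3[3] = 113/324*4/9 + 1/9*2/9 + 175/324*7/9 = 583/972
d_3 = (1=281/972, 2=1/9, 3=583/972)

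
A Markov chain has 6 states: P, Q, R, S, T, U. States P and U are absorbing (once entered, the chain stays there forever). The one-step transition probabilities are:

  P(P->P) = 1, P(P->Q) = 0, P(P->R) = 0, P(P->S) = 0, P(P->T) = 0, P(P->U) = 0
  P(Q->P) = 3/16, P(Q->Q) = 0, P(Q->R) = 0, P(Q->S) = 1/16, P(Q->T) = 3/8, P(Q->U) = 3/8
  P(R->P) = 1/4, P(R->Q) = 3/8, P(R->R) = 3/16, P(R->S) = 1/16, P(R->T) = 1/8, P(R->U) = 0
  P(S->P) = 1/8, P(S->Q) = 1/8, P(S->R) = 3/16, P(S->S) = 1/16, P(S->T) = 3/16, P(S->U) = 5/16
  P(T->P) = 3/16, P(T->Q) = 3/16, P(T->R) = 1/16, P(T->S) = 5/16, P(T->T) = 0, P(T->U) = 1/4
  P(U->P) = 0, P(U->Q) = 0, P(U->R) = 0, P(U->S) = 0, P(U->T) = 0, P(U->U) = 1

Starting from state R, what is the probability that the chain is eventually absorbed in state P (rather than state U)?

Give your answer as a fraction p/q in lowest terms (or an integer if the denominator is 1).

Let a_i = P(absorbed in P | start in state i).
Boundary conditions: a_P = 1, a_U = 0.
For each transient state i, a_i = sum_j P(i->j) * a_j:
  a_Q = 3/16*a_P + 0*a_Q + 0*a_R + 1/16*a_S + 3/8*a_T + 3/8*a_U
  a_R = 1/4*a_P + 3/8*a_Q + 3/16*a_R + 1/16*a_S + 1/8*a_T + 0*a_U
  a_S = 1/8*a_P + 1/8*a_Q + 3/16*a_R + 1/16*a_S + 3/16*a_T + 5/16*a_U
  a_T = 3/16*a_P + 3/16*a_Q + 1/16*a_R + 5/16*a_S + 0*a_T + 1/4*a_U

Substituting a_P = 1 and a_U = 0, rearrange to (I - Q) a = r where r[i] = P(i -> P):
  [1, 0, -1/16, -3/8] . (a_Q, a_R, a_S, a_T) = 3/16
  [-3/8, 13/16, -1/16, -1/8] . (a_Q, a_R, a_S, a_T) = 1/4
  [-1/8, -3/16, 15/16, -3/16] . (a_Q, a_R, a_S, a_T) = 1/8
  [-3/16, -1/16, -5/16, 1] . (a_Q, a_R, a_S, a_T) = 3/16

Solving yields:
  a_Q = 2023/5549
  a_R = 22061/38843
  a_S = 14659/38843
  a_T = 15898/38843

Starting state is R, so the absorption probability is a_R = 22061/38843.

Answer: 22061/38843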